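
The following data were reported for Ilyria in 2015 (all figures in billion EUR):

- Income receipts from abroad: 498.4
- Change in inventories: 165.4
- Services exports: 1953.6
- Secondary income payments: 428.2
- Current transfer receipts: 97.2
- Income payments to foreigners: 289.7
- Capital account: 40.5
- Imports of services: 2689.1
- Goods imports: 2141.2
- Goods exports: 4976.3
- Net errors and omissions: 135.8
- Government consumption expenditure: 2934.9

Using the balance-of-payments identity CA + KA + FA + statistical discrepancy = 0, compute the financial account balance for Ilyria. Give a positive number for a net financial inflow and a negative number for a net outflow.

-2153.6

Goods balance = 4976.3 - 2141.2 = 2835.1
Services balance = 1953.6 - 2689.1 = -735.5
Trade balance (goods + services) = 2835.1 + (-735.5) = 2099.6
Net primary income = 498.4 - 289.7 = 208.7
Net secondary income = 97.2 - 428.2 = -331.0
Current account = 2099.6 + 208.7 + (-331.0) = 1977.3
Financial account = -(1977.3 + 40.5 + 135.8) = -2153.6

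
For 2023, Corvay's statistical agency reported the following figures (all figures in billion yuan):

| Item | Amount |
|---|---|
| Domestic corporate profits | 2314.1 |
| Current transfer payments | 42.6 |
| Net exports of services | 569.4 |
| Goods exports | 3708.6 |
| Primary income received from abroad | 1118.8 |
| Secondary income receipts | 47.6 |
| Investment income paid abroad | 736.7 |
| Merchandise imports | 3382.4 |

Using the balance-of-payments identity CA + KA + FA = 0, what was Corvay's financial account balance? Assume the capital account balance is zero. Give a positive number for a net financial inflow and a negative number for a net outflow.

-1282.7

Goods balance = 3708.6 - 3382.4 = 326.2
Services balance = 569.4
Trade balance (goods + services) = 326.2 + 569.4 = 895.6
Net primary income = 1118.8 - 736.7 = 382.1
Net secondary income = 47.6 - 42.6 = 5.0
Current account = 895.6 + 382.1 + 5.0 = 1282.7
Financial account = -(1282.7) = -1282.7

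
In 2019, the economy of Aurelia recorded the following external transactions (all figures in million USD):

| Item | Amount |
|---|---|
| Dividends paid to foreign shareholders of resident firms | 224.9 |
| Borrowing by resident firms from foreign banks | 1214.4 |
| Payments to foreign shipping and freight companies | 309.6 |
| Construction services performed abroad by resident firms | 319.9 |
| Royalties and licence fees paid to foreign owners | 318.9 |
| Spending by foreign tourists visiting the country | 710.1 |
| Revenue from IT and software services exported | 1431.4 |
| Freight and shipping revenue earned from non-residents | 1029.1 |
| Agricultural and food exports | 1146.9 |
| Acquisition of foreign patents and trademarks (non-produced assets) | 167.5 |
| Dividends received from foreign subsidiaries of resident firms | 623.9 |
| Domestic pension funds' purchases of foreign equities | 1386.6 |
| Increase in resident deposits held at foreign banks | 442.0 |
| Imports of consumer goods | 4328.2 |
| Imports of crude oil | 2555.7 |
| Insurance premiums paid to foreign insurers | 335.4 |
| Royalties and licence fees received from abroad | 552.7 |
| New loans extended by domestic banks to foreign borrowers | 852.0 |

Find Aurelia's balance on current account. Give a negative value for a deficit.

Goods: 1146.9 - 2555.7 - 4328.2 = -5737.0
Services: 319.9 + 1029.1 + 710.1 + 552.7 - 318.9 - 309.6 - 335.4 + 1431.4 = 3079.3
Primary income: -224.9 + 623.9 = 399.0
Current account = (-5737.0) + 3079.3 + 399.0 = -2258.7
(Excluded from the current account — financial account: borrowing by resident firms from foreign banks 1214.4, domestic pension funds' purchases of foreign equities 1386.6, increase in resident deposits held at foreign banks 442.0, new loans extended by domestic banks to foreign borrowers 852.0; capital account: acquisition of foreign patents and trademarks (non-produced assets) 167.5.)

-2258.7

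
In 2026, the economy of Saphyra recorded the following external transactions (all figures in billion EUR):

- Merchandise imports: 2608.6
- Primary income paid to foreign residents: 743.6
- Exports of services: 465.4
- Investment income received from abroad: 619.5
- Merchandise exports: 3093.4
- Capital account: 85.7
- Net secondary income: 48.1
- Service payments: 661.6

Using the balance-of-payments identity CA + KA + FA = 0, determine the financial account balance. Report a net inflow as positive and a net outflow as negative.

-298.3

Goods balance = 3093.4 - 2608.6 = 484.8
Services balance = 465.4 - 661.6 = -196.2
Trade balance (goods + services) = 484.8 + (-196.2) = 288.6
Net primary income = 619.5 - 743.6 = -124.1
Net secondary income = 48.1
Current account = 288.6 + (-124.1) + 48.1 = 212.6
Financial account = -(212.6 + 85.7) = -298.3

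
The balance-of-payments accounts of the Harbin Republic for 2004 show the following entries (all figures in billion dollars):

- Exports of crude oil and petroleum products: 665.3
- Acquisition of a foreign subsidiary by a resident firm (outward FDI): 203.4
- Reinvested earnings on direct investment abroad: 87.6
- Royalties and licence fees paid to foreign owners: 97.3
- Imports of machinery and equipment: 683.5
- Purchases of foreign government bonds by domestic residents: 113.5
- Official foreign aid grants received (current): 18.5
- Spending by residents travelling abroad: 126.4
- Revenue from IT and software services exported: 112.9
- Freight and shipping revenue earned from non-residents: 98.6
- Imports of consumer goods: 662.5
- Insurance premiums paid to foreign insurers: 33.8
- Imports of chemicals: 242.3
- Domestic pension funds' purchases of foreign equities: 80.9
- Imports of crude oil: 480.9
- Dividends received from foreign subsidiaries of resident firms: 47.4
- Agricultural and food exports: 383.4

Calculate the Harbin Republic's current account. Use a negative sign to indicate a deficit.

Goods: -480.9 + 383.4 + 665.3 - 662.5 - 242.3 - 683.5 = -1020.5
Services: -33.8 + 98.6 - 97.3 - 126.4 + 112.9 = -46.0
Primary income: 47.4 + 87.6 = 135.0
Secondary income: 18.5
Current account = (-1020.5) + (-46.0) + 135.0 + 18.5 = -913.0
(Excluded from the current account — financial account: acquisition of a foreign subsidiary by a resident firm (outward FDI) 203.4, purchases of foreign government bonds by domestic residents 113.5, domestic pension funds' purchases of foreign equities 80.9.)

-913.0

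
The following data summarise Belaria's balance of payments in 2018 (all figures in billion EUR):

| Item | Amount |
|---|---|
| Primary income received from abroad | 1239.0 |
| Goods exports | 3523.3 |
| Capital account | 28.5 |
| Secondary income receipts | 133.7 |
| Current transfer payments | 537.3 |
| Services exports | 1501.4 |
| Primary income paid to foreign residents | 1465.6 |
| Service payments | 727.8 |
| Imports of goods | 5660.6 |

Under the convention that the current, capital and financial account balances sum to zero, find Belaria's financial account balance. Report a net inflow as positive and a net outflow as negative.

Goods balance = 3523.3 - 5660.6 = -2137.3
Services balance = 1501.4 - 727.8 = 773.6
Trade balance (goods + services) = -2137.3 + 773.6 = -1363.7
Net primary income = 1239.0 - 1465.6 = -226.6
Net secondary income = 133.7 - 537.3 = -403.6
Current account = -1363.7 + (-226.6) + (-403.6) = -1993.9
Financial account = -(-1993.9 + 28.5) = 1965.4

1965.4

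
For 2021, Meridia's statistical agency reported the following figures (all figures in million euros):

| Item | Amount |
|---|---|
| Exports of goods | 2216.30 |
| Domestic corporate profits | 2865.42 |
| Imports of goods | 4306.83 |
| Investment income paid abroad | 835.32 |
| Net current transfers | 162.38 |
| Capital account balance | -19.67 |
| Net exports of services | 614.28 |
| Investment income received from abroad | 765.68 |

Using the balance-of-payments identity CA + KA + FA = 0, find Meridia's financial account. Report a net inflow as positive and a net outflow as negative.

1403.18

Goods balance = 2216.30 - 4306.83 = -2090.53
Services balance = 614.28
Trade balance (goods + services) = -2090.53 + 614.28 = -1476.25
Net primary income = 765.68 - 835.32 = -69.64
Net secondary income = 162.38
Current account = -1476.25 + (-69.64) + 162.38 = -1383.51
Financial account = -(-1383.51 + (-19.67)) = 1403.18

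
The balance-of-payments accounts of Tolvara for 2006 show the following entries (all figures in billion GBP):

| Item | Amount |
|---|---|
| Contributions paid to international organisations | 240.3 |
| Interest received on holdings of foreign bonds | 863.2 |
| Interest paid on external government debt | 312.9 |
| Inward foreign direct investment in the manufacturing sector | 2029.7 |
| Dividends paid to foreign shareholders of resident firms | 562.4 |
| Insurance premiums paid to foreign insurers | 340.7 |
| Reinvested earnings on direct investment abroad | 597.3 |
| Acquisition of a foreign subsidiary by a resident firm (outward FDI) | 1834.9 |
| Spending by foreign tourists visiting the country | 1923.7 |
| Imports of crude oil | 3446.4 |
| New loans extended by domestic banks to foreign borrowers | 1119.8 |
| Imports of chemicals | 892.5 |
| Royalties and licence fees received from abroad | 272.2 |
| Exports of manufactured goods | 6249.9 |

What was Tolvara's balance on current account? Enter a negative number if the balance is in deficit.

Goods: -3446.4 + 6249.9 - 892.5 = 1911.0
Services: -340.7 + 1923.7 + 272.2 = 1855.2
Primary income: -562.4 + 863.2 - 312.9 + 597.3 = 585.2
Secondary income: -240.3
Current account = 1911.0 + 1855.2 + 585.2 + (-240.3) = 4111.1
(Excluded from the current account — financial account: inward foreign direct investment in the manufacturing sector 2029.7, acquisition of a foreign subsidiary by a resident firm (outward FDI) 1834.9, new loans extended by domestic banks to foreign borrowers 1119.8.)

4111.1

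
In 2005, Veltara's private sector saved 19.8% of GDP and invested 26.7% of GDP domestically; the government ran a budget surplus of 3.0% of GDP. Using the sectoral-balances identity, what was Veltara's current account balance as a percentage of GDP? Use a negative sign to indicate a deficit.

By the sectoral-balances identity, CA = (S_private - I) + (T - G).
Private balance = 19.8 - 26.7 = -6.9
Government balance (T - G) = 3.0
CA = -6.9 + 3.0 = -3.9

-3.9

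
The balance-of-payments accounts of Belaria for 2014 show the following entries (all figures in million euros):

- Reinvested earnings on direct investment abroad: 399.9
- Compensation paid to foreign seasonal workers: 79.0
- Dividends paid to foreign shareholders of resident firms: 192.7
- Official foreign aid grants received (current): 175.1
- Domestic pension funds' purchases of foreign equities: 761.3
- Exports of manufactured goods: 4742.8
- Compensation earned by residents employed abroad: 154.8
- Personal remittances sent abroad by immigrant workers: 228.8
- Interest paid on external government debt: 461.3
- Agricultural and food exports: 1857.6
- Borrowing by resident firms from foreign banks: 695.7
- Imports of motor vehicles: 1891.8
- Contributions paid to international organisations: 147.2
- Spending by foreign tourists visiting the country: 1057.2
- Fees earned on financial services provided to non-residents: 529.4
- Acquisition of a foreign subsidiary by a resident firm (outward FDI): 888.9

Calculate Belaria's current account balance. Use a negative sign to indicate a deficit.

Goods: 4742.8 + 1857.6 - 1891.8 = 4708.6
Services: 529.4 + 1057.2 = 1586.6
Primary income: -79.0 - 461.3 + 399.9 - 192.7 + 154.8 = -178.3
Secondary income: 175.1 - 228.8 - 147.2 = -200.9
Current account = 4708.6 + 1586.6 + (-178.3) + (-200.9) = 5916.0
(Excluded from the current account — financial account: domestic pension funds' purchases of foreign equities 761.3, borrowing by resident firms from foreign banks 695.7, acquisition of a foreign subsidiary by a resident firm (outward FDI) 888.9.)

5916.0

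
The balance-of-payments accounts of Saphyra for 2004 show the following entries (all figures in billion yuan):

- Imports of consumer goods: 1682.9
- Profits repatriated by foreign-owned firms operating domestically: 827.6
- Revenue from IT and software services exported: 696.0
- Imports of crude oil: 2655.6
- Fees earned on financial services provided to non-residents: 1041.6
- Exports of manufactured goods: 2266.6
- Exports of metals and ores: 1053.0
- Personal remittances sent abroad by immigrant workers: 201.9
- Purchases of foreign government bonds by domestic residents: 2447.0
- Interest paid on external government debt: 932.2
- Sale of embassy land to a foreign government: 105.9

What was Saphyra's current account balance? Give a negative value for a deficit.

Goods: -1682.9 - 2655.6 + 1053.0 + 2266.6 = -1018.9
Services: 1041.6 + 696.0 = 1737.6
Primary income: -932.2 - 827.6 = -1759.8
Secondary income: -201.9
Current account = (-1018.9) + 1737.6 + (-1759.8) + (-201.9) = -1243.0
(Excluded from the current account — financial account: purchases of foreign government bonds by domestic residents 2447.0; capital account: sale of embassy land to a foreign government 105.9.)

-1243.0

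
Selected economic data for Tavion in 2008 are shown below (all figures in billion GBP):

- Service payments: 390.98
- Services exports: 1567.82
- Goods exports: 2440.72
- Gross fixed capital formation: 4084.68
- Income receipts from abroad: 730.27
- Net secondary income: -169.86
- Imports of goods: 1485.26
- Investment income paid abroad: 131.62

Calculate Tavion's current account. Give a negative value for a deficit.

Goods balance = 2440.72 - 1485.26 = 955.46
Services balance = 1567.82 - 390.98 = 1176.84
Trade balance (goods + services) = 955.46 + 1176.84 = 2132.30
Net primary income = 730.27 - 131.62 = 598.65
Net secondary income = -169.86
Current account = 2132.30 + 598.65 + (-169.86) = 2561.09

2561.09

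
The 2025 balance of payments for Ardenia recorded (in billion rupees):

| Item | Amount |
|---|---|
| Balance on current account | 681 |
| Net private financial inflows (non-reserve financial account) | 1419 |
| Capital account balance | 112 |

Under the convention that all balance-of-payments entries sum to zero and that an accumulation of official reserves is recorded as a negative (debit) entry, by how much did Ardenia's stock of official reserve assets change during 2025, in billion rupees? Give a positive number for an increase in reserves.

Official reserve transactions balance = -(681 + 112 + 1419) = -2212
An accumulation of reserves is recorded as a debit (negative entry), so the change in the stock of reserves is the negative of that balance.
Change in official reserves = -(-2212) = 2212

2212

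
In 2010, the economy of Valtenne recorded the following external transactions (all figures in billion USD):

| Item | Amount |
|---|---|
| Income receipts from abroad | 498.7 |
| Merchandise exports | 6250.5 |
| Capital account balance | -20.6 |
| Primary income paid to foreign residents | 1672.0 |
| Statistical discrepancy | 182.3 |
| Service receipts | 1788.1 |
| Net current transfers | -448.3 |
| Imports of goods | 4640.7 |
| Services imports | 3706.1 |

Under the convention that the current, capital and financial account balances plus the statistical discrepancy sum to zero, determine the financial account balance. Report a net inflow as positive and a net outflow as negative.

Goods balance = 6250.5 - 4640.7 = 1609.8
Services balance = 1788.1 - 3706.1 = -1918.0
Trade balance (goods + services) = 1609.8 + (-1918.0) = -308.2
Net primary income = 498.7 - 1672.0 = -1173.3
Net secondary income = -448.3
Current account = -308.2 + (-1173.3) + (-448.3) = -1929.8
Financial account = -(-1929.8 + (-20.6) + 182.3) = 1768.1

1768.1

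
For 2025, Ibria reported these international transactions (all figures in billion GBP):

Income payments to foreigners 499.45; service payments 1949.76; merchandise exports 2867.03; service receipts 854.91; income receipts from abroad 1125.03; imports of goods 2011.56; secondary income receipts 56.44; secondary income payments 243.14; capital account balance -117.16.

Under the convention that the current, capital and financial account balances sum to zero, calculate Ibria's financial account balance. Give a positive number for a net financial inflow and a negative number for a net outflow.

Goods balance = 2867.03 - 2011.56 = 855.47
Services balance = 854.91 - 1949.76 = -1094.85
Trade balance (goods + services) = 855.47 + (-1094.85) = -239.38
Net primary income = 1125.03 - 499.45 = 625.58
Net secondary income = 56.44 - 243.14 = -186.70
Current account = -239.38 + 625.58 + (-186.70) = 199.50
Financial account = -(199.50 + (-117.16)) = -82.34

-82.34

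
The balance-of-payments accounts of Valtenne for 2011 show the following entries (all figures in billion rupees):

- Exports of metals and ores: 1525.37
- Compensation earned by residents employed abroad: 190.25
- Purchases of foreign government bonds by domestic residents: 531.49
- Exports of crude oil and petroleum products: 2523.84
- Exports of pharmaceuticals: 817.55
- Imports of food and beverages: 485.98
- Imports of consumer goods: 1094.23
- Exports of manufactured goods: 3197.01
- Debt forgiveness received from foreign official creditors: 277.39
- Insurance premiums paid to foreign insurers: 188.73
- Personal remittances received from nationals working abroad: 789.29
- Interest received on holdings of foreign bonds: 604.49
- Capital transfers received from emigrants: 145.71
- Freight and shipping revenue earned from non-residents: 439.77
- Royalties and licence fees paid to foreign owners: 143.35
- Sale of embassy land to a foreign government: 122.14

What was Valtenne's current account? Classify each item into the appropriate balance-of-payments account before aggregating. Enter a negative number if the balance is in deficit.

8175.28

Goods: 817.55 + 1525.37 - 1094.23 - 485.98 + 2523.84 + 3197.01 = 6483.56
Services: -188.73 - 143.35 + 439.77 = 107.69
Primary income: 190.25 + 604.49 = 794.74
Secondary income: 789.29
Current account = 6483.56 + 107.69 + 794.74 + 789.29 = 8175.28
(Excluded from the current account — financial account: purchases of foreign government bonds by domestic residents 531.49; capital account: debt forgiveness received from foreign official creditors 277.39, capital transfers received from emigrants 145.71, sale of embassy land to a foreign government 122.14.)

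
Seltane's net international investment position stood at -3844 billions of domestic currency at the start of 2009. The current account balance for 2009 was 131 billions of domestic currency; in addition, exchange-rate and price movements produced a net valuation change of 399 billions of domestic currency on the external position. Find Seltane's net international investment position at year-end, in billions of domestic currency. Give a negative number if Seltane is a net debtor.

-3314

Change in NIIP = current account + net valuation change = 131 + 399 = 530
End-of-year NIIP = -3844 + 530 = -3314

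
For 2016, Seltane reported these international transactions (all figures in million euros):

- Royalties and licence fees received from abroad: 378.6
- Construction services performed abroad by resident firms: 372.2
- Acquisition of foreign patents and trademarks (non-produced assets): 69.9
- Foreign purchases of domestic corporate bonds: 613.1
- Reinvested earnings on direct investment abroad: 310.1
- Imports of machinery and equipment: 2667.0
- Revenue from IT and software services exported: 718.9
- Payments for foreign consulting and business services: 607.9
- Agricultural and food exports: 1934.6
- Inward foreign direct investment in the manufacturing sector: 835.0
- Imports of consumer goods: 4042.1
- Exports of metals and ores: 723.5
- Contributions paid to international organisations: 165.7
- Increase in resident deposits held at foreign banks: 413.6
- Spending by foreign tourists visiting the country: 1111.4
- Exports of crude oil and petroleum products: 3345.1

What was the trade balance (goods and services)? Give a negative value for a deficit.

Goods: 3345.1 - 4042.1 + 1934.6 + 723.5 - 2667.0 = -705.9
Services: -607.9 + 378.6 + 718.9 + 372.2 + 1111.4 = 1973.2
Trade balance = -705.9 + 1973.2 = 1267.3
(Excluded from the trade balance — capital account: acquisition of foreign patents and trademarks (non-produced assets) 69.9; financial account: foreign purchases of domestic corporate bonds 613.1, inward foreign direct investment in the manufacturing sector 835.0, increase in resident deposits held at foreign banks 413.6; primary income: reinvested earnings on direct investment abroad 310.1; secondary income: contributions paid to international organisations 165.7.)

1267.3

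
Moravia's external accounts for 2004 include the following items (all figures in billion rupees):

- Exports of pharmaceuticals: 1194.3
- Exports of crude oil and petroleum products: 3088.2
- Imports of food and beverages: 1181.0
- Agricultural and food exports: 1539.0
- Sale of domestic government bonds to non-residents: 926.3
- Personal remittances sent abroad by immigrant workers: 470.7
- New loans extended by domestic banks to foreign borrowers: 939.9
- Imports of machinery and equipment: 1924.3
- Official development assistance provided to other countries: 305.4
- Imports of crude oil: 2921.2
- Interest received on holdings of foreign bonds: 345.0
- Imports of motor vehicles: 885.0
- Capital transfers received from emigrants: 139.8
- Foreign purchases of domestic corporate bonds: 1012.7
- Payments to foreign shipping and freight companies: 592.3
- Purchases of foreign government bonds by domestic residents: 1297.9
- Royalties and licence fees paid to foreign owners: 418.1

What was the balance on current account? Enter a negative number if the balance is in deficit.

-2531.5

Goods: -2921.2 + 1194.3 + 1539.0 - 1181.0 - 1924.3 + 3088.2 - 885.0 = -1090.0
Services: -418.1 - 592.3 = -1010.4
Primary income: 345.0
Secondary income: -470.7 - 305.4 = -776.1
Current account = (-1090.0) + (-1010.4) + 345.0 + (-776.1) = -2531.5
(Excluded from the current account — financial account: sale of domestic government bonds to non-residents 926.3, new loans extended by domestic banks to foreign borrowers 939.9, foreign purchases of domestic corporate bonds 1012.7, purchases of foreign government bonds by domestic residents 1297.9; capital account: capital transfers received from emigrants 139.8.)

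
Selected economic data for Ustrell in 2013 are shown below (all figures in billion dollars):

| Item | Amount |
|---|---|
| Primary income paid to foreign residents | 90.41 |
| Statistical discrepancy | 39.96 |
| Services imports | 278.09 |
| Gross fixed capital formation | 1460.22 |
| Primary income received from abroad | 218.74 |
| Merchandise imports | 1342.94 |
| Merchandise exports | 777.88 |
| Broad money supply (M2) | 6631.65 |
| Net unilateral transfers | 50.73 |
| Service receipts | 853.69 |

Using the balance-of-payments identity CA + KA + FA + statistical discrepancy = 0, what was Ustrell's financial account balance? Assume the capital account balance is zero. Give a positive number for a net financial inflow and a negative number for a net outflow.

-229.56

Goods balance = 777.88 - 1342.94 = -565.06
Services balance = 853.69 - 278.09 = 575.60
Trade balance (goods + services) = -565.06 + 575.60 = 10.54
Net primary income = 218.74 - 90.41 = 128.33
Net secondary income = 50.73
Current account = 10.54 + 128.33 + 50.73 = 189.60
Financial account = -(189.60 + 39.96) = -229.56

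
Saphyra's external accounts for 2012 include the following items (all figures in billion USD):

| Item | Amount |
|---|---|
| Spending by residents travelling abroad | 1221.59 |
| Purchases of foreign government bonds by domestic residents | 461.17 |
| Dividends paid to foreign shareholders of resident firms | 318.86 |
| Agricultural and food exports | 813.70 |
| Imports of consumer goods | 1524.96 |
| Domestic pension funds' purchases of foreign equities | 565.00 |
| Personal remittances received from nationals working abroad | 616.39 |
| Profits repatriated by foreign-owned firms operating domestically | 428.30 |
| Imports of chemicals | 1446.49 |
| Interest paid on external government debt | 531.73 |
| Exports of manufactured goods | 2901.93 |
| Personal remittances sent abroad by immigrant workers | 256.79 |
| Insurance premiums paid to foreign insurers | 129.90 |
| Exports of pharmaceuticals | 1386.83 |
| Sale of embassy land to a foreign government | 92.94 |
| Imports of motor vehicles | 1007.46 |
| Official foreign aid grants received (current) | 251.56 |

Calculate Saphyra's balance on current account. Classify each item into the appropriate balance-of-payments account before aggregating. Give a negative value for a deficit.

Goods: 1386.83 + 813.70 - 1446.49 + 2901.93 - 1007.46 - 1524.96 = 1123.55
Services: -1221.59 - 129.90 = -1351.49
Primary income: -428.30 - 318.86 - 531.73 = -1278.89
Secondary income: 251.56 - 256.79 + 616.39 = 611.16
Current account = 1123.55 + (-1351.49) + (-1278.89) + 611.16 = -895.67
(Excluded from the current account — financial account: purchases of foreign government bonds by domestic residents 461.17, domestic pension funds' purchases of foreign equities 565.00; capital account: sale of embassy land to a foreign government 92.94.)

-895.67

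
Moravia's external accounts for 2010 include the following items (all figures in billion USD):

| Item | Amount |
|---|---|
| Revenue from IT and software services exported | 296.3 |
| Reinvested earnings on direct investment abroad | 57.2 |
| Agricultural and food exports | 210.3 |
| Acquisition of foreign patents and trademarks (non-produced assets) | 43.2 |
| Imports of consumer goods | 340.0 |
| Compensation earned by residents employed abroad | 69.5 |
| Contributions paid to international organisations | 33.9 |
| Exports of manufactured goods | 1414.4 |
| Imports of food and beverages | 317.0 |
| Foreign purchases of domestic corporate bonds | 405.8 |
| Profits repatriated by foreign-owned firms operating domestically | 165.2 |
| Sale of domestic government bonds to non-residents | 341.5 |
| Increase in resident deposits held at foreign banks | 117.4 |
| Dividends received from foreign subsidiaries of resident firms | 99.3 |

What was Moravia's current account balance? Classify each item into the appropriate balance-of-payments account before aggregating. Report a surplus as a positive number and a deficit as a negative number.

1290.9

Goods: -317.0 - 340.0 + 1414.4 + 210.3 = 967.7
Services: 296.3
Primary income: 69.5 - 165.2 + 57.2 + 99.3 = 60.8
Secondary income: -33.9
Current account = 967.7 + 296.3 + 60.8 + (-33.9) = 1290.9
(Excluded from the current account — capital account: acquisition of foreign patents and trademarks (non-produced assets) 43.2; financial account: foreign purchases of domestic corporate bonds 405.8, sale of domestic government bonds to non-residents 341.5, increase in resident deposits held at foreign banks 117.4.)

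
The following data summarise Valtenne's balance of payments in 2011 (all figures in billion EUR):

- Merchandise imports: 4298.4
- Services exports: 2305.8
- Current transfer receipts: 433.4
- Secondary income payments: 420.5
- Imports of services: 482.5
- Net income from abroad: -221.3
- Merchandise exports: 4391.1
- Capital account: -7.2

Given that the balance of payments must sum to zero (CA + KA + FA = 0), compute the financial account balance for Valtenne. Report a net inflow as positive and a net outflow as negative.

-1700.4

Goods balance = 4391.1 - 4298.4 = 92.7
Services balance = 2305.8 - 482.5 = 1823.3
Trade balance (goods + services) = 92.7 + 1823.3 = 1916.0
Net primary income = -221.3
Net secondary income = 433.4 - 420.5 = 12.9
Current account = 1916.0 + (-221.3) + 12.9 = 1707.6
Financial account = -(1707.6 + (-7.2)) = -1700.4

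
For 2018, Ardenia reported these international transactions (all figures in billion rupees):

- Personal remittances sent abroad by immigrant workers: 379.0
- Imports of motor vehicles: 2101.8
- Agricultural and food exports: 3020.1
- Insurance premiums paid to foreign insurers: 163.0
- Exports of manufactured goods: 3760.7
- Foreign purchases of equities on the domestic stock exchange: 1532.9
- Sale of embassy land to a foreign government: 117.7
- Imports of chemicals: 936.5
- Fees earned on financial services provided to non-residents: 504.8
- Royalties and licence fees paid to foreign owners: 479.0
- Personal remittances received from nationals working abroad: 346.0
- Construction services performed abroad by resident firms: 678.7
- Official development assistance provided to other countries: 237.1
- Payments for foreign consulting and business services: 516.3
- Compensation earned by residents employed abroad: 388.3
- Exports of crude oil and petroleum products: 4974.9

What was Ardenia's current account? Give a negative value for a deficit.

8860.8

Goods: 3760.7 + 3020.1 - 936.5 + 4974.9 - 2101.8 = 8717.4
Services: 504.8 - 163.0 - 479.0 - 516.3 + 678.7 = 25.2
Primary income: 388.3
Secondary income: -237.1 - 379.0 + 346.0 = -270.1
Current account = 8717.4 + 25.2 + 388.3 + (-270.1) = 8860.8
(Excluded from the current account — financial account: foreign purchases of equities on the domestic stock exchange 1532.9; capital account: sale of embassy land to a foreign government 117.7.)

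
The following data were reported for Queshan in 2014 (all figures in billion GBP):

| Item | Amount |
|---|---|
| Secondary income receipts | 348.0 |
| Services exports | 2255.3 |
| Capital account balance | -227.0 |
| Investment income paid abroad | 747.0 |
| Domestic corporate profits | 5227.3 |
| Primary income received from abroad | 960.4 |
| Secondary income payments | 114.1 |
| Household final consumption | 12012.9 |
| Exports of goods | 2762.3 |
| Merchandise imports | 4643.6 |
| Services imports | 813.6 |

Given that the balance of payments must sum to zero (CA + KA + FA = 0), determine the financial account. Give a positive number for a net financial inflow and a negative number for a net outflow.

219.3

Goods balance = 2762.3 - 4643.6 = -1881.3
Services balance = 2255.3 - 813.6 = 1441.7
Trade balance (goods + services) = -1881.3 + 1441.7 = -439.6
Net primary income = 960.4 - 747.0 = 213.4
Net secondary income = 348.0 - 114.1 = 233.9
Current account = -439.6 + 213.4 + 233.9 = 7.7
Financial account = -(7.7 + (-227.0)) = 219.3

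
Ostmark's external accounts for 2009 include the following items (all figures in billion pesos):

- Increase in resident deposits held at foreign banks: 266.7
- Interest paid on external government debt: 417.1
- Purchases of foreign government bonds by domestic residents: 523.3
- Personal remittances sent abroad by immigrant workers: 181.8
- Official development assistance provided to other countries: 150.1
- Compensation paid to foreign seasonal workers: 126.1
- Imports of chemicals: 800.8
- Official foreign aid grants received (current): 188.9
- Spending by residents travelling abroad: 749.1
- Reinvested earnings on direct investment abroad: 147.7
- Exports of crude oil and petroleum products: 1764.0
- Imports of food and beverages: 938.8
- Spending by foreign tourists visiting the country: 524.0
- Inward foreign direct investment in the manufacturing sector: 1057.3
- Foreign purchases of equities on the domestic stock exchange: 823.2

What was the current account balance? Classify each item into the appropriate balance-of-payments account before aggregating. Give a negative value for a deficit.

Goods: -938.8 + 1764.0 - 800.8 = 24.4
Services: 524.0 - 749.1 = -225.1
Primary income: -417.1 + 147.7 - 126.1 = -395.5
Secondary income: 188.9 - 181.8 - 150.1 = -143.0
Current account = 24.4 + (-225.1) + (-395.5) + (-143.0) = -739.2
(Excluded from the current account — financial account: increase in resident deposits held at foreign banks 266.7, purchases of foreign government bonds by domestic residents 523.3, inward foreign direct investment in the manufacturing sector 1057.3, foreign purchases of equities on the domestic stock exchange 823.2.)

-739.2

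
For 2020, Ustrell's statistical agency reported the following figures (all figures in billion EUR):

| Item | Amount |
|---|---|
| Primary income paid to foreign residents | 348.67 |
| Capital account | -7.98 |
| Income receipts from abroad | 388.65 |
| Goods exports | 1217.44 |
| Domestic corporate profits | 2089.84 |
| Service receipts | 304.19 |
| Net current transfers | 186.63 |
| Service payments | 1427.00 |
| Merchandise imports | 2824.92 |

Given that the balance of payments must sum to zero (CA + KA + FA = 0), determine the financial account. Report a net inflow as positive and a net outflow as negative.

2511.66

Goods balance = 1217.44 - 2824.92 = -1607.48
Services balance = 304.19 - 1427.00 = -1122.81
Trade balance (goods + services) = -1607.48 + (-1122.81) = -2730.29
Net primary income = 388.65 - 348.67 = 39.98
Net secondary income = 186.63
Current account = -2730.29 + 39.98 + 186.63 = -2503.68
Financial account = -(-2503.68 + (-7.98)) = 2511.66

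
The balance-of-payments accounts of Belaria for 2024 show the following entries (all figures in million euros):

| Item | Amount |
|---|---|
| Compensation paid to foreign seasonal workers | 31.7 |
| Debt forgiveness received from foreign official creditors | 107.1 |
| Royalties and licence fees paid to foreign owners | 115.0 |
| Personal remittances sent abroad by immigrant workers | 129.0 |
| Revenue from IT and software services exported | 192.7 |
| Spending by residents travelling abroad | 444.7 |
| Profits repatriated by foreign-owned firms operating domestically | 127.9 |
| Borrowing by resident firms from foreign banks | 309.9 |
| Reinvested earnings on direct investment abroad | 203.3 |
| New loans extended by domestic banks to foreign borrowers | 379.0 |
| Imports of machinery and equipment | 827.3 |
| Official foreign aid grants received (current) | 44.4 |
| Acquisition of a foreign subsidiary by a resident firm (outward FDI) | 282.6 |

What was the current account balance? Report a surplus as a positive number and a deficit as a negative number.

-1235.2

Goods: -827.3
Services: -115.0 - 444.7 + 192.7 = -367.0
Primary income: 203.3 - 31.7 - 127.9 = 43.7
Secondary income: 44.4 - 129.0 = -84.6
Current account = (-827.3) + (-367.0) + 43.7 + (-84.6) = -1235.2
(Excluded from the current account — capital account: debt forgiveness received from foreign official creditors 107.1; financial account: borrowing by resident firms from foreign banks 309.9, new loans extended by domestic banks to foreign borrowers 379.0, acquisition of a foreign subsidiary by a resident firm (outward FDI) 282.6.)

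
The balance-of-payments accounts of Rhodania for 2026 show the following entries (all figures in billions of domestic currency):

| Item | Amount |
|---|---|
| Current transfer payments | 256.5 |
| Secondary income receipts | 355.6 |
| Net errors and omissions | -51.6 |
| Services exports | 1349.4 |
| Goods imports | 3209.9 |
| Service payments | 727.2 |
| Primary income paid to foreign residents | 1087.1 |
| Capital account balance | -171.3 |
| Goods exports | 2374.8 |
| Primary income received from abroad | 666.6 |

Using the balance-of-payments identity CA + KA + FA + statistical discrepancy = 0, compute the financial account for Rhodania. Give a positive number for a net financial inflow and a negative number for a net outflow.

757.2

Goods balance = 2374.8 - 3209.9 = -835.1
Services balance = 1349.4 - 727.2 = 622.2
Trade balance (goods + services) = -835.1 + 622.2 = -212.9
Net primary income = 666.6 - 1087.1 = -420.5
Net secondary income = 355.6 - 256.5 = 99.1
Current account = -212.9 + (-420.5) + 99.1 = -534.3
Financial account = -(-534.3 + (-171.3) + (-51.6)) = 757.2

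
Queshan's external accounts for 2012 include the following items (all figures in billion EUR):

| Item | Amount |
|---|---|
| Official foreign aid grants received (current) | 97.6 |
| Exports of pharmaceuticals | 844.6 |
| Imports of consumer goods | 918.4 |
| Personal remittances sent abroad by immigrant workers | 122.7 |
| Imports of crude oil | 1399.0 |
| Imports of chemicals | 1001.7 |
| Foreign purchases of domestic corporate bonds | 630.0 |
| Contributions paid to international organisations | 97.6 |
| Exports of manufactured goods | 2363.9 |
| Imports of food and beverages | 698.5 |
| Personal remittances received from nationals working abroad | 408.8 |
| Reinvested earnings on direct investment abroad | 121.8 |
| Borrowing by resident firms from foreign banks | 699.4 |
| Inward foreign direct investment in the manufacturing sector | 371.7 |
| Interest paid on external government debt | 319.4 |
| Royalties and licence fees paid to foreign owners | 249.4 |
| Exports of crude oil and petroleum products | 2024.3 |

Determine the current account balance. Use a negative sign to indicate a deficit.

Goods: -1001.7 - 918.4 - 698.5 + 844.6 + 2363.9 + 2024.3 - 1399.0 = 1215.2
Services: -249.4
Primary income: 121.8 - 319.4 = -197.6
Secondary income: -97.6 + 408.8 - 122.7 + 97.6 = 286.1
Current account = 1215.2 + (-249.4) + (-197.6) + 286.1 = 1054.3
(Excluded from the current account — financial account: foreign purchases of domestic corporate bonds 630.0, borrowing by resident firms from foreign banks 699.4, inward foreign direct investment in the manufacturing sector 371.7.)

1054.3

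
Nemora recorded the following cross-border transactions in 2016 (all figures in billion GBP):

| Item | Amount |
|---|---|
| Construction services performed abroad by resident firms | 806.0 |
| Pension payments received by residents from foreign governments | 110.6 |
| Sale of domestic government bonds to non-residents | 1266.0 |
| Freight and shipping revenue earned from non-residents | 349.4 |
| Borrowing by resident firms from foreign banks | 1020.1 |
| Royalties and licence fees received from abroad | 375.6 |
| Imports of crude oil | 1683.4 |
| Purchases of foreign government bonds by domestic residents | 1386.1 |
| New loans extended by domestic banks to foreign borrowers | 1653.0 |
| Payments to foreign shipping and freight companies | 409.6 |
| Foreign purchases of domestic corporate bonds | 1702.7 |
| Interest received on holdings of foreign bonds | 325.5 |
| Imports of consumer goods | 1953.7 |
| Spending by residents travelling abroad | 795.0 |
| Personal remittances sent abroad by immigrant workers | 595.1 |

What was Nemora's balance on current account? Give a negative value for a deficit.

Goods: -1953.7 - 1683.4 = -3637.1
Services: 375.6 + 806.0 - 795.0 + 349.4 - 409.6 = 326.4
Primary income: 325.5
Secondary income: 110.6 - 595.1 = -484.5
Current account = (-3637.1) + 326.4 + 325.5 + (-484.5) = -3469.7
(Excluded from the current account — financial account: sale of domestic government bonds to non-residents 1266.0, borrowing by resident firms from foreign banks 1020.1, purchases of foreign government bonds by domestic residents 1386.1, new loans extended by domestic banks to foreign borrowers 1653.0, foreign purchases of domestic corporate bonds 1702.7.)

-3469.7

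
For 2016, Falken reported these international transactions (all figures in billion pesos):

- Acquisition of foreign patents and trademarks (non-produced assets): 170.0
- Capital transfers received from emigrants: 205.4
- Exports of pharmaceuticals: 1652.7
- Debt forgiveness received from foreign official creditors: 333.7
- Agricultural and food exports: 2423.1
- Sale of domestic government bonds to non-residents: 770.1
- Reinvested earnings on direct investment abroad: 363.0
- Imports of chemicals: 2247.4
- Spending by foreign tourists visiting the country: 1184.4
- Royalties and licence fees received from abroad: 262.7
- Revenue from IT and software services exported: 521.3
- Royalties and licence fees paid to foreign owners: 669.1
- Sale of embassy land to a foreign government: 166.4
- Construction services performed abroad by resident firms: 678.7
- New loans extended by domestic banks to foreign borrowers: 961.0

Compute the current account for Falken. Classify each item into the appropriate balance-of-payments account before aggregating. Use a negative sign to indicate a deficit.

4169.4

Goods: 2423.1 - 2247.4 + 1652.7 = 1828.4
Services: 262.7 + 1184.4 + 678.7 + 521.3 - 669.1 = 1978.0
Primary income: 363.0
Current account = 1828.4 + 1978.0 + 363.0 = 4169.4
(Excluded from the current account — capital account: acquisition of foreign patents and trademarks (non-produced assets) 170.0, capital transfers received from emigrants 205.4, debt forgiveness received from foreign official creditors 333.7, sale of embassy land to a foreign government 166.4; financial account: sale of domestic government bonds to non-residents 770.1, new loans extended by domestic banks to foreign borrowers 961.0.)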